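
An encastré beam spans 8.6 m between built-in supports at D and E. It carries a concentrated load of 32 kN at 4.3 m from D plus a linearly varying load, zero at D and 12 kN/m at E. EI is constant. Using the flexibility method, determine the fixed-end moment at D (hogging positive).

M_D = 63.98 kN·m

Release both end moments; the primary structure is a simply-supported span DE with redundants M_D and M_E.
End rotations of the released simple span under the applied load (×1/EI):
  at D: point load 32 at a = 4.3: Pab(L + b)/(6LEI) = 147.9/EI
  at E: point load 32 at a = 4.3: Pab(L + a)/(6LEI) = 147.9/EI
  at D: triangular load, peak 12: 7w₀L³/(360EI) = 148.4/EI
  at E: triangular load, peak 12: w₀L³/(45EI) = 169.6/EI
  θ_D0 = 296.3/EI,  θ_E0 = 317.5/EI
Flexibility coefficients: a unit moment at one end gives L/(3EI) there and L/(6EI) at the far end, so f₁₁ = f₂₂ = 2.867/EI and f₁₂ = f₂₁ = 1.433/EI.
Compatibility — zero rotation at each built-in end:
  2.867 M_D + 1.433 M_E = 296.3
  1.433 M_D + 2.867 M_E = 317.5
Solving the pair gives M_D = 63.98 kN·m and M_E = 78.78 kN·m (hogging).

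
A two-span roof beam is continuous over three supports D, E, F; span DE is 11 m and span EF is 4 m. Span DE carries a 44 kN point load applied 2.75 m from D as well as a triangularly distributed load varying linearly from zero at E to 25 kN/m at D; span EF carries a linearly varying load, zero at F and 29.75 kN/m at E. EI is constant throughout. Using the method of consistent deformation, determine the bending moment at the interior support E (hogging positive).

M_E = 179.5 kN·m

Release continuity at E by inserting a hinge; the redundant is the internal moment M_E. The primary structure is two simply-supported spans DE and EF.
Discontinuity in slope at E on the released structure — sum the simple-span end rotations:
  span DE: point load 44 at a = 2.75: Pab(L + a)/(6LEI) = 208/EI
  span DE: triangular load, peak 25: 7w₀L³/(360EI) = 647/EI
  span EF: triangular load, peak 29.75: w₀L³/(45EI) = 42.31/EI
  relative rotation θ_0 = (855 + 42.31)/EI = 897.3/EI
A unit hogging moment at E produces rotation L₁/(3EI) + L₂/(3EI) = 5/EI.
Compatibility: M_E·(L₁+L₂)/(3EI) = θ_0, giving M_E = 179.5 kN·m (hogging).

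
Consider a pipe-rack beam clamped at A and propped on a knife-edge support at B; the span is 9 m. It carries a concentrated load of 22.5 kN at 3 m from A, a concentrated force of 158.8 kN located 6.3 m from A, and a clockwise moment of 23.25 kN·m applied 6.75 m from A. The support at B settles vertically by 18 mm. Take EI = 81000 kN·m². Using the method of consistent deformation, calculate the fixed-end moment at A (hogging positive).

Release the roller at B. Primary structure: cantilever fixed at A.
Downward deflection at the released point B due to the loads:
  point load 22.5 at a = 3: Pa²(3L − a)/(6EI) = 810/EI
  point load 158.8 at a = 6.3: Pa²(3L − a)/(6EI) = 21745/EI
  clockwise couple 23.25 at a = 6.75: M₀a(2L − a)/(2EI) = 882.8/EI
  δ_0 = 23437/EI
Tip deflection under a unit load at B: L³/(3EI) = 243/EI.
With EI = 81000 kN·m²: δ_0 = 0.28935 m and δ_{BB} = 0.003 m/kN.
Compatibility — the beam at B must follow the support down by 0.018 m: δ_0 − R_B·δ_{BB} = 0.018, so R_B = (0.28935 − 0.018)/0.003 = 90.45 kN.
Moment equilibrium about A: M_A = Σ(load moments about A) − R_B·L = 1091 − 90.45×9 = 277.1 kN·m.

M_A = 277.1 kN·m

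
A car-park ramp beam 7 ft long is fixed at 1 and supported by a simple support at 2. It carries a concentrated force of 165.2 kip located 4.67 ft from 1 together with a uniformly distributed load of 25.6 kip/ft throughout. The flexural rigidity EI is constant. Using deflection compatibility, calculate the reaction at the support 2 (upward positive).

Release the roller at 2. Primary structure: cantilever fixed at 1.
Primary-structure tip deflection at 2 by superposition:
  point load 165.2 at a = 4.67: Pa²(3L − a)/(6EI) = 9806/EI
  UDL 25.6: wL⁴/(8EI) = 7683/EI
  δ_0 = 17489/EI
Flexibility coefficient — unit upward force at 2: δ_{22} = L³/(3EI) = 114.3/EI.
Compatibility at 2: δ_0 − R_2·δ_{22} = 0, so R_2 = 17489/114.3 = 153 kip.

R_2 = 153 kip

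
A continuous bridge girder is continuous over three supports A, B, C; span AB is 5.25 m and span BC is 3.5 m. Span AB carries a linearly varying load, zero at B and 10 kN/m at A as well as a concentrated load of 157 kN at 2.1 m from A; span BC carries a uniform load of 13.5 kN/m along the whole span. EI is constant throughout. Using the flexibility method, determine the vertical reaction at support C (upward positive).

Release continuity at B by inserting a hinge; the redundant is the internal moment M_B. The primary structure is two simply-supported spans AB and BC.
End slopes at the hinge B, treating each span as simply supported:
  span AB: triangular load, peak 10: 7w₀L³/(360EI) = 28.14/EI
  span AB: point load 157 at a = 2.1: Pab(L + a)/(6LEI) = 242.3/EI
  span BC: UDL 13.5: wL³/(24EI) = 24.12/EI
  relative rotation θ_0 = (270.5 + 24.12)/EI = 294.6/EI
A unit hogging moment at B produces rotation L₁/(3EI) + L₂/(3EI) = 2.917/EI.
Compatibility: M_B·(L₁+L₂)/(3EI) = θ_0, giving M_B = 101 kN·m (hogging).
Span BC, ΣM about C: R_B^{BC}·3.5 = 82.69 + 101, so R_B^{BC} = 52.48 kN and R_C = 47.25 − 52.48 = -5.232 kN.

R_C = -5.232 kN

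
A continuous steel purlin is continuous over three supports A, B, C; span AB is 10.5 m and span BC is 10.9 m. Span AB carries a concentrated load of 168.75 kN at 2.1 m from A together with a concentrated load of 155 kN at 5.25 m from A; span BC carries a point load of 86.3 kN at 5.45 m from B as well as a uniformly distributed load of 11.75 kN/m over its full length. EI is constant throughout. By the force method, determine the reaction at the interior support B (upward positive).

R_B = 295.5 kN

Release continuity at B by inserting a hinge; the redundant is the internal moment M_B. The primary structure is two simply-supported spans AB and BC.
Discontinuity in slope at B on the released structure — sum the simple-span end rotations:
  span AB: point load 168.75 at a = 2.1: Pab(L + a)/(6LEI) = 595.4/EI
  span AB: point load 155 at a = 5.25: Pab(L + a)/(6LEI) = 1068/EI
  span BC: point load 86.3 at a = 5.45: Pab(L + b)/(6LEI) = 640.8/EI
  span BC: UDL 11.75: wL³/(24EI) = 634/EI
  relative rotation θ_0 = (1663 + 1275)/EI = 2938/EI
A unit hogging moment at B produces rotation L₁/(3EI) + L₂/(3EI) = 7.133/EI.
Compatibility: M_B·(L₁+L₂)/(3EI) = θ_0, giving M_B = 411.9 kN·m (hogging).
Span AB, ΣM about A with M_B applied at B: R_B^{AB}·10.5 = 1168 + 411.9, so R_B^{AB} = 150.5 kN and R_A = 323.8 − 150.5 = 173.3 kN.
Span BC, ΣM about C: R_B^{BC}·10.9 = 1168 + 411.9, so R_B^{BC} = 145 kN and R_C = 214.4 − 145 = 69.4 kN.
R_B = 150.5 + 145 = 295.5 kN.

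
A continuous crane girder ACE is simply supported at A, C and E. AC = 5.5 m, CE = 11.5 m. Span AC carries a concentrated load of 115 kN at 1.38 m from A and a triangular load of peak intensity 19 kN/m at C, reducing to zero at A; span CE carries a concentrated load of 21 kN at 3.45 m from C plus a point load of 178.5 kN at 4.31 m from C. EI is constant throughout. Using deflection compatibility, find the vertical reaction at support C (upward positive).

R_C = 278.7 kN

Release continuity at C by inserting a hinge; the redundant is the internal moment M_C. The primary structure is two simply-supported spans AC and CE.
Discontinuity in slope at C on the released structure — sum the simple-span end rotations:
  span AC: point load 115 at a = 1.38: Pab(L + a)/(6LEI) = 136.3/EI
  span AC: triangular load, peak 19: w₀L³/(45EI) = 70.25/EI
  span CE: point load 21 at a = 3.45: Pab(L + b)/(6LEI) = 165.2/EI
  span CE: point load 178.5 at a = 4.31: Pab(L + b)/(6LEI) = 1498/EI
  relative rotation θ_0 = (206.6 + 1664)/EI = 1870/EI
A unit hogging moment at C produces rotation L₁/(3EI) + L₂/(3EI) = 5.667/EI.
Slope continuity at C: θ_0 = M_C·5.667/EI, so M_C = 1870/5.667 = 330 kN·m (hogging).
Span AC, ΣM about A with M_C applied at C: R_C^{AC}·5.5 = 350.3 + 330, so R_C^{AC} = 123.7 kN and R_A = 167.2 − 123.7 = 43.56 kN.
Span CE, ΣM about E: R_C^{CE}·11.5 = 1452 + 330, so R_C^{CE} = 155 kN and R_E = 199.5 − 155 = 44.5 kN.
R_C = 123.7 + 155 = 278.7 kN.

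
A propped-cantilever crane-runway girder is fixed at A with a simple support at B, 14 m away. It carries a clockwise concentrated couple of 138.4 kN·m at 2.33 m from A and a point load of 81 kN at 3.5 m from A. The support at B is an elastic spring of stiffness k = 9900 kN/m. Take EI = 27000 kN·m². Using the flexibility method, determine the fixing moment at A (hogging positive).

M_A = 261.6 kN·m

Release the roller at B. Primary structure: cantilever fixed at A.
Free-end deflection of the primary structure under the applied loading (downward +):
  clockwise couple 138.4 at a = 2.33: M₀a(2L − a)/(2EI) = 4139/EI
  point load 81 at a = 3.5: Pa²(3L − a)/(6EI) = 6367/EI
  δ_0 = 10506/EI
Flexibility coefficient — unit upward force at B: δ_{BB} = L³/(3EI) = 914.7/EI.
With EI = 27000 kN·m²: δ_0 = 0.38911 m and δ_{BB} = 0.033877 m/kN.
Compatibility — the spring shortens by R_B/k under the reaction it provides: δ_0 − R_B·δ_{BB} = R_B/k. With 1/k = 0.000101 m/kN, R_B = δ_0 / (δ_{BB} + 1/k) = 0.38911 / (0.033877 + 0.000101) = 11.45 kN.
Moment equilibrium about A: M_A = Σ(load moments about A) − R_B·L = 421.9 − 11.45×14 = 261.6 kN·m.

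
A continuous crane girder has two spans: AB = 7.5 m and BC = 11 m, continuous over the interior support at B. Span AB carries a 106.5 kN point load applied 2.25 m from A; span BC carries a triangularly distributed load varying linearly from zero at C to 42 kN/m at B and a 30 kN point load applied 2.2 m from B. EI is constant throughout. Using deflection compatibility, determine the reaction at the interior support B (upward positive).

Take M_B as the redundant. Released structure: two simple spans AB and BC with a hinge at B.
End slopes at the hinge B, treating each span as simply supported:
  span AB: point load 106.5 at a = 2.25: Pab(L + a)/(6LEI) = 272.6/EI
  span BC: triangular load, peak 42: w₀L³/(45EI) = 1242/EI
  span BC: point load 30 at a = 2.2: Pab(L + b)/(6LEI) = 174.2/EI
  relative rotation θ_0 = (272.6 + 1417)/EI = 1689/EI
A unit hogging moment at B produces rotation L₁/(3EI) + L₂/(3EI) = 6.167/EI.
Slope continuity at B: θ_0 = M_B·6.167/EI, so M_B = 1689/6.167 = 273.9 kN·m (hogging).
Span AB, ΣM about A with M_B applied at B: R_B^{AB}·7.5 = 239.6 + 273.9, so R_B^{AB} = 68.47 kN and R_A = 106.5 − 68.47 = 38.03 kN.
Span BC, ΣM about C: R_B^{BC}·11 = 1958 + 273.9, so R_B^{BC} = 202.9 kN and R_C = 261 − 202.9 = 58.1 kN.
R_B = 68.47 + 202.9 = 271.4 kN.

R_B = 271.4 kN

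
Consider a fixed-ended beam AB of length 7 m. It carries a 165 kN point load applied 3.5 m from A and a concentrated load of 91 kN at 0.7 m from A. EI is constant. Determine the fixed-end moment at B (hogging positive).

M_B = 150.1 kN·m

Release both end moments; the primary structure is a simply-supported span AB with redundants M_A and M_B.
Simple-span end rotations at A and B under the given loads:
  at A: point load 165 at a = 3.5: Pab(L + b)/(6LEI) = 505.3/EI
  at B: point load 165 at a = 3.5: Pab(L + a)/(6LEI) = 505.3/EI
  at A: point load 91 at a = 0.7: Pab(L + b)/(6LEI) = 127.1/EI
  at B: point load 91 at a = 0.7: Pab(L + a)/(6LEI) = 73.57/EI
  θ_A0 = 632.4/EI,  θ_B0 = 578.9/EI
Flexibility coefficients: a unit moment at one end gives L/(3EI) there and L/(6EI) at the far end, so f₁₁ = f₂₂ = 2.333/EI and f₁₂ = f₂₁ = 1.167/EI.
Compatibility — zero rotation at each built-in end:
  2.333 M_A + 1.167 M_B = 632.4
  1.167 M_A + 2.333 M_B = 578.9
Solving the pair gives M_A = 196 kN·m and M_B = 150.1 kN·m (hogging).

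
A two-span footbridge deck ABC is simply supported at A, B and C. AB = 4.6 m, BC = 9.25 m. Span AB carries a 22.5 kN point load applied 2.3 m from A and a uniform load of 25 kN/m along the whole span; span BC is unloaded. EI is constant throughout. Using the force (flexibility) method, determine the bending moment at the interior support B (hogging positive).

M_B = 28.41 kN·m

Take M_B as the redundant. Released structure: two simple spans AB and BC with a hinge at B.
End slopes at the hinge B, treating each span as simply supported:
  span AB: point load 22.5 at a = 2.3: Pab(L + a)/(6LEI) = 29.76/EI
  span AB: UDL 25: wL³/(24EI) = 101.4/EI
  relative rotation θ_0 = (131.1 + 0)/EI = 131.1/EI
A unit hogging moment at B produces rotation L₁/(3EI) + L₂/(3EI) = 4.617/EI.
Compatibility: M_B·(L₁+L₂)/(3EI) = θ_0, giving M_B = 28.41 kN·m (hogging).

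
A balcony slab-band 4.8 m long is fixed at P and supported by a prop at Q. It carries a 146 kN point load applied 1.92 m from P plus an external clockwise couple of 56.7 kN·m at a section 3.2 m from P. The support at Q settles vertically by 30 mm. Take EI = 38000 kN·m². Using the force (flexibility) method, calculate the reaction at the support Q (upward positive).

Take the reaction at Q as the redundant and release it; the primary structure is a cantilever fixed at P.
Downward deflection at the released point Q due to the loads:
  point load 146 at a = 1.92: Pa²(3L − a)/(6EI) = 1119/EI
  clockwise couple 56.7 at a = 3.2: M₀a(2L − a)/(2EI) = 580.6/EI
  δ_0 = 1700/EI
Tip deflection under a unit load at Q: L³/(3EI) = 36.86/EI.
With EI = 38000 kN·m²: δ_0 = 0.044739 m and δ_{QQ} = 0.00097 m/kN.
Compatibility — the beam at Q must follow the support down by 0.03 m: δ_0 − R_Q·δ_{QQ} = 0.03, so R_Q = (0.044739 − 0.03)/0.00097 = 15.19 kN.

R_Q = 15.19 kN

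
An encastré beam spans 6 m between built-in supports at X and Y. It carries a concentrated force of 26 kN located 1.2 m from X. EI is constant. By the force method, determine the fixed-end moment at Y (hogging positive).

Take the two fixed-end moments M_X, M_Y as redundants; the released structure is the simple span XY.
Simple-span end rotations at X and Y under the given loads:
  at X: point load 26 at a = 1.2: Pab(L + b)/(6LEI) = 44.93/EI
  at Y: point load 26 at a = 1.2: Pab(L + a)/(6LEI) = 29.95/EI
  θ_X0 = 44.93/EI,  θ_Y0 = 29.95/EI
Flexibility coefficients: a unit moment at one end gives L/(3EI) there and L/(6EI) at the far end, so f₁₁ = f₂₂ = 2/EI and f₁₂ = f₂₁ = 1/EI.
Compatibility — zero rotation at each built-in end:
  2 M_X + 1 M_Y = 44.93
  1 M_X + 2 M_Y = 29.95
Solving the pair gives M_X = 19.97 kN·m and M_Y = 4.992 kN·m (hogging).

M_Y = 4.992 kN·m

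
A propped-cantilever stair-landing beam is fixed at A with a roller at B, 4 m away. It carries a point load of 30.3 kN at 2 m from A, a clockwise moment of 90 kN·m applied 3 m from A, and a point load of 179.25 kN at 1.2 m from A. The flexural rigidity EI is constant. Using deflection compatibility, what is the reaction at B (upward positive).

Choose R_B as the redundant. The primary structure is the cantilever fixed at A.
Primary-structure tip deflection at B by superposition:
  point load 30.3 at a = 2: Pa²(3L − a)/(6EI) = 202/EI
  clockwise couple 90 at a = 3: M₀a(2L − a)/(2EI) = 675/EI
  point load 179.25 at a = 1.2: Pa²(3L − a)/(6EI) = 464.6/EI
  δ_0 = 1342/EI
Flexibility coefficient — unit upward force at B: δ_{BB} = L³/(3EI) = 21.33/EI.
The prop prevents deflection at B: R_B = δ_0/δ_{BB} = 1342/21.33 = 62.89 kN.

R_B = 62.89 kN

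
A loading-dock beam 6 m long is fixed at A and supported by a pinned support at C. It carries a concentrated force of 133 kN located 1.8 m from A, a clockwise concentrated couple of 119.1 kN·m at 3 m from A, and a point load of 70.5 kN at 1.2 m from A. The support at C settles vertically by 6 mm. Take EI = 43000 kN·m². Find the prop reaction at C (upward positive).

R_C = 38.86 kN

Remove the prop at C; the released (primary) structure is a cantilever built in at A.
Free-end deflection of the primary structure under the applied loading (downward +):
  point load 133 at a = 1.8: Pa²(3L − a)/(6EI) = 1163/EI
  clockwise couple 119.1 at a = 3: M₀a(2L − a)/(2EI) = 1608/EI
  point load 70.5 at a = 1.2: Pa²(3L − a)/(6EI) = 284.3/EI
  δ_0 = 3056/EI
Tip deflection under a unit load at C: L³/(3EI) = 72/EI.
With EI = 43000 kN·m²: δ_0 = 0.07106 m and δ_{CC} = 0.001674 m/kN.
Compatibility — the beam at C must follow the support down by 0.006 m: δ_0 − R_C·δ_{CC} = 0.006, so R_C = (0.07106 − 0.006)/0.001674 = 38.86 kN.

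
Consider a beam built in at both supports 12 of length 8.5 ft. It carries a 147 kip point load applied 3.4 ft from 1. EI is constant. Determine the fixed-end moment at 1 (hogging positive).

Take the two fixed-end moments M_1, M_2 as redundants; the released structure is the simple span 12.
On the primary (simply-supported) span, the end slopes from the loading are:
  at 1: point load 147 at a = 3.4: Pab(L + b)/(6LEI) = 679.7/EI
  at 2: point load 147 at a = 3.4: Pab(L + a)/(6LEI) = 594.8/EI
  θ_10 = 679.7/EI,  θ_20 = 594.8/EI
Flexibility coefficients: a unit moment at one end gives L/(3EI) there and L/(6EI) at the far end, so f₁₁ = f₂₂ = 2.833/EI and f₁₂ = f₂₁ = 1.417/EI.
Compatibility — zero rotation at each built-in end:
  2.833 M_1 + 1.417 M_2 = 679.7
  1.417 M_1 + 2.833 M_2 = 594.8
Solving the pair gives M_1 = 179.9 kip·ft and M_2 = 120 kip·ft (hogging).

M_1 = 179.9 kip·ft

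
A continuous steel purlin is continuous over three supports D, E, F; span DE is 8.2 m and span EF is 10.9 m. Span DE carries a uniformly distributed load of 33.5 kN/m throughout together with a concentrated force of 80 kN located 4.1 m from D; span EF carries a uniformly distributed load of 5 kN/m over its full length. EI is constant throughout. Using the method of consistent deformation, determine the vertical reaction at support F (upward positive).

R_F = 7.427 kN

Insert a hinge at E; M_E is the redundant, and each span becomes simply supported.
Discontinuity in slope at E on the released structure — sum the simple-span end rotations:
  span DE: UDL 33.5: wL³/(24EI) = 769.6/EI
  span DE: point load 80 at a = 4.1: Pab(L + a)/(6LEI) = 336.2/EI
  span EF: UDL 5: wL³/(24EI) = 269.8/EI
  relative rotation θ_0 = (1106 + 269.8)/EI = 1376/EI
A unit hogging moment at E produces rotation L₁/(3EI) + L₂/(3EI) = 6.367/EI.
Slope continuity at E: θ_0 = M_E·6.367/EI, so M_E = 1376/6.367 = 216.1 kN·m (hogging).
Span EF, ΣM about F: R_E^{EF}·10.9 = 297 + 216.1, so R_E^{EF} = 47.07 kN and R_F = 54.5 − 47.07 = 7.427 kN.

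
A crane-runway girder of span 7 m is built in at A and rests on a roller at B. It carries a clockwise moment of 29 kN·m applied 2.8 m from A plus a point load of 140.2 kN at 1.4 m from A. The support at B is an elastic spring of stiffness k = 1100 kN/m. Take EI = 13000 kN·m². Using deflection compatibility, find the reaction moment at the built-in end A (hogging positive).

M_A = 150.2 kN·m

Take the reaction at B as the redundant and release it; the primary structure is a cantilever fixed at A.
Free-end deflection of the primary structure under the applied loading (downward +):
  clockwise couple 29 at a = 2.8: M₀a(2L − a)/(2EI) = 454.7/EI
  point load 140.2 at a = 1.4: Pa²(3L − a)/(6EI) = 897.7/EI
  δ_0 = 1352/EI
Tip deflection under a unit load at B: L³/(3EI) = 114.3/EI.
With EI = 13000 kN·m²: δ_0 = 0.10403 m and δ_{BB} = 0.008795 m/kN.
Compatibility — the spring shortens by R_B/k under the reaction it provides: δ_0 − R_B·δ_{BB} = R_B/k. With 1/k = 0.000909 m/kN, R_B = δ_0 / (δ_{BB} + 1/k) = 0.10403 / (0.008795 + 0.000909) = 10.72 kN.
Moment equilibrium about A: M_A = Σ(load moments about A) − R_B·L = 225.3 − 10.72×7 = 150.2 kN·m.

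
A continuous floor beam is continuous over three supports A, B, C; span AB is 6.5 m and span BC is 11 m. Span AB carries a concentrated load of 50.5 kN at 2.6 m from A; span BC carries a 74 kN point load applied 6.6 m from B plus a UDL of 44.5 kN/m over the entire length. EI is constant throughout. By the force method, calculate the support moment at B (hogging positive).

M_B = 529.5 kN·m

Release continuity at B by inserting a hinge; the redundant is the internal moment M_B. The primary structure is two simply-supported spans AB and BC.
Discontinuity in slope at B on the released structure — sum the simple-span end rotations:
  span AB: point load 50.5 at a = 2.6: Pab(L + a)/(6LEI) = 119.5/EI
  span BC: point load 74 at a = 6.6: Pab(L + b)/(6LEI) = 501.4/EI
  span BC: UDL 44.5: wL³/(24EI) = 2468/EI
  relative rotation θ_0 = (119.5 + 2969)/EI = 3089/EI
A unit hogging moment at B produces rotation L₁/(3EI) + L₂/(3EI) = 5.833/EI.
Slope continuity at B: θ_0 = M_B·5.833/EI, so M_B = 3089/5.833 = 529.5 kN·m (hogging).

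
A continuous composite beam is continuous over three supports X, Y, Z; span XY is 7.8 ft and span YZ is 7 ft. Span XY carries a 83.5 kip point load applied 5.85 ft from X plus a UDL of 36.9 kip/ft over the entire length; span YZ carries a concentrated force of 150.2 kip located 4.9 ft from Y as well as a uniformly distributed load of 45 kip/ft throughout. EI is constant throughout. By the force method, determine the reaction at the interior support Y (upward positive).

R_Y = 518.2 kip

Insert a hinge at Y; M_Y is the redundant, and each span becomes simply supported.
End slopes at the hinge Y, treating each span as simply supported:
  span XY: point load 83.5 at a = 5.85: Pab(L + a)/(6LEI) = 277.8/EI
  span XY: UDL 36.9: wL³/(24EI) = 729.6/EI
  span YZ: point load 150.2 at a = 4.9: Pab(L + b)/(6LEI) = 334.9/EI
  span YZ: UDL 45: wL³/(24EI) = 643.1/EI
  relative rotation θ_0 = (1007 + 978)/EI = 1985/EI
A unit hogging moment at Y produces rotation L₁/(3EI) + L₂/(3EI) = 4.933/EI.
Compatibility: M_Y·(L₁+L₂)/(3EI) = θ_0, giving M_Y = 402.5 kip·ft (hogging).
Span XY, ΣM about X with M_Y applied at Y: R_Y^{XY}·7.8 = 1611 + 402.5, so R_Y^{XY} = 258.1 kip and R_X = 371.3 − 258.1 = 113.2 kip.
Span YZ, ΣM about Z: R_Y^{YZ}·7 = 1418 + 402.5, so R_Y^{YZ} = 260.1 kip and R_Z = 465.2 − 260.1 = 205.1 kip.
R_Y = 258.1 + 260.1 = 518.2 kip.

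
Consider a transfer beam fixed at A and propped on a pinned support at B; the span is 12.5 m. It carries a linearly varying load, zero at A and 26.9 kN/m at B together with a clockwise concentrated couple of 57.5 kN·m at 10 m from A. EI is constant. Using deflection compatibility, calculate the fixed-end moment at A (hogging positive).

M_A = 219.9 kN·m

Choose R_B as the redundant. The primary structure is the cantilever fixed at A.
Downward deflection at the released point B due to the loads:
  triangular load, peak 26.9 at the free end: 11w₀L⁴/(120EI) = 60201/EI
  clockwise couple 57.5 at a = 10: M₀a(2L − a)/(2EI) = 4312/EI
  δ_0 = 64514/EI
Tip deflection under a unit load at B: L³/(3EI) = 651/EI.
The prop prevents deflection at B: R_B = δ_0/δ_{BB} = 64514/651 = 99.09 kN.
Moment equilibrium about A: M_A = Σ(load moments about A) − R_B·L = 1459 − 99.09×12.5 = 219.9 kN·m.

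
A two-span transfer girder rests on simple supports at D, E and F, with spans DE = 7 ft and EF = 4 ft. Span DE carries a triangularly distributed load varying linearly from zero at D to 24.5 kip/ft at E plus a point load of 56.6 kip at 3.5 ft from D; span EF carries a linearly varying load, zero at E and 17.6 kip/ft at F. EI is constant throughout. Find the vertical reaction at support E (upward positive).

Take M_E as the redundant. Released structure: two simple spans DE and EF with a hinge at E.
Discontinuity in slope at E on the released structure — sum the simple-span end rotations:
  span DE: triangular load, peak 24.5: w₀L³/(45EI) = 186.7/EI
  span DE: point load 56.6 at a = 3.5: Pab(L + a)/(6LEI) = 173.3/EI
  span EF: triangular load, peak 17.6: 7w₀L³/(360EI) = 21.9/EI
  relative rotation θ_0 = (360.1 + 21.9)/EI = 382/EI
A unit hogging moment at E produces rotation L₁/(3EI) + L₂/(3EI) = 3.667/EI.
Compatibility: M_E·(L₁+L₂)/(3EI) = θ_0, giving M_E = 104.2 kip·ft (hogging).
Span DE, ΣM about D with M_E applied at E: R_E^{DE}·7 = 598.3 + 104.2, so R_E^{DE} = 100.3 kip and R_D = 142.3 − 100.3 = 42 kip.
Span EF, ΣM about F: R_E^{EF}·4 = 46.93 + 104.2, so R_E^{EF} = 37.78 kip and R_F = 35.2 − 37.78 = -2.578 kip.
R_E = 100.3 + 37.78 = 138.1 kip.

R_E = 138.1 kip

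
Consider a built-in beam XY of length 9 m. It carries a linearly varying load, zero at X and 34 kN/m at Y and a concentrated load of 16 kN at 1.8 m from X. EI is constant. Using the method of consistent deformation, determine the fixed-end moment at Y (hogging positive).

M_Y = 142.3 kN·m

Take the two fixed-end moments M_X, M_Y as redundants; the released structure is the simple span XY.
On the primary (simply-supported) span, the end slopes from the loading are:
  at X: triangular load, peak 34: 7w₀L³/(360EI) = 481.9/EI
  at Y: triangular load, peak 34: w₀L³/(45EI) = 550.8/EI
  at X: point load 16 at a = 1.8: Pab(L + b)/(6LEI) = 62.21/EI
  at Y: point load 16 at a = 1.8: Pab(L + a)/(6LEI) = 41.47/EI
  θ_X0 = 544.2/EI,  θ_Y0 = 592.3/EI
Flexibility coefficients: a unit moment at one end gives L/(3EI) there and L/(6EI) at the far end, so f₁₁ = f₂₂ = 3/EI and f₁₂ = f₂₁ = 1.5/EI.
Compatibility — zero rotation at each built-in end:
  3 M_X + 1.5 M_Y = 544.2
  1.5 M_X + 3 M_Y = 592.3
Solving the pair gives M_X = 110.2 kN·m and M_Y = 142.3 kN·m (hogging).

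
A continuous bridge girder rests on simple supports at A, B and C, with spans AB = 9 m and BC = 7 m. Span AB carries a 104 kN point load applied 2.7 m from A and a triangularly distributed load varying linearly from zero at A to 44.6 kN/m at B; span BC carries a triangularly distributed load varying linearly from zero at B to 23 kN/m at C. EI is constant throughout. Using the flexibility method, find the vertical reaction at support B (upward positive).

R_B = 251.8 kN

Release continuity at B by inserting a hinge; the redundant is the internal moment M_B. The primary structure is two simply-supported spans AB and BC.
Discontinuity in slope at B on the released structure — sum the simple-span end rotations:
  span AB: point load 104 at a = 2.7: Pab(L + a)/(6LEI) = 383.3/EI
  span AB: triangular load, peak 44.6: w₀L³/(45EI) = 722.5/EI
  span BC: triangular load, peak 23: 7w₀L³/(360EI) = 153.4/EI
  relative rotation θ_0 = (1106 + 153.4)/EI = 1259/EI
A unit hogging moment at B produces rotation L₁/(3EI) + L₂/(3EI) = 5.333/EI.
Compatibility: M_B·(L₁+L₂)/(3EI) = θ_0, giving M_B = 236.1 kN·m (hogging).
Span AB, ΣM about A with M_B applied at B: R_B^{AB}·9 = 1485 + 236.1, so R_B^{AB} = 191.2 kN and R_A = 304.7 − 191.2 = 113.5 kN.
Span BC, ΣM about C: R_B^{BC}·7 = 187.8 + 236.1, so R_B^{BC} = 60.56 kN and R_C = 80.5 − 60.56 = 19.94 kN.
R_B = 191.2 + 60.56 = 251.8 kN.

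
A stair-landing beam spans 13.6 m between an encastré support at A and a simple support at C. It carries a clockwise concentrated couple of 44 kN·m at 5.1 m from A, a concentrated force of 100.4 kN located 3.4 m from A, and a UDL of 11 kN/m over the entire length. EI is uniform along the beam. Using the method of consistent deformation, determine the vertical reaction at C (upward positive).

Release the roller at C. Primary structure: cantilever fixed at A.
Downward deflection at the released point C due to the loads:
  clockwise couple 44 at a = 5.1: M₀a(2L − a)/(2EI) = 2480/EI
  point load 100.4 at a = 3.4: Pa²(3L − a)/(6EI) = 7235/EI
  UDL 11: wL⁴/(8EI) = 47039/EI
  δ_0 = 56753/EI
Flexibility coefficient — unit upward force at C: δ_{CC} = L³/(3EI) = 838.5/EI.
Compatibility at C: δ_0 − R_C·δ_{CC} = 0, so R_C = 56753/838.5 = 67.69 kN.

R_C = 67.69 kN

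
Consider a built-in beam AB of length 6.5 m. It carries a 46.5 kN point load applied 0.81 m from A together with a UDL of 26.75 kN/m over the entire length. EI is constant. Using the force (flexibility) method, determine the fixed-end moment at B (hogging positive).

Take the two fixed-end moments M_A, M_B as redundants; the released structure is the simple span AB.
End rotations of the released simple span under the applied load (×1/EI):
  at A: point load 46.5 at a = 0.81: Pab(L + b)/(6LEI) = 66.99/EI
  at B: point load 46.5 at a = 0.81: Pab(L + a)/(6LEI) = 40.17/EI
  at A: UDL 26.75: wL³/(24EI) = 306.1/EI
  at B: UDL 26.75: wL³/(24EI) = 306.1/EI
  θ_A0 = 373.1/EI,  θ_B0 = 346.3/EI
Flexibility coefficients: a unit moment at one end gives L/(3EI) there and L/(6EI) at the far end, so f₁₁ = f₂₂ = 2.167/EI and f₁₂ = f₂₁ = 1.083/EI.
Compatibility — zero rotation at each built-in end:
  2.167 M_A + 1.083 M_B = 373.1
  1.083 M_A + 2.167 M_B = 346.3
Solving the pair gives M_A = 123 kN·m and M_B = 98.29 kN·m (hogging).

M_B = 98.29 kN·m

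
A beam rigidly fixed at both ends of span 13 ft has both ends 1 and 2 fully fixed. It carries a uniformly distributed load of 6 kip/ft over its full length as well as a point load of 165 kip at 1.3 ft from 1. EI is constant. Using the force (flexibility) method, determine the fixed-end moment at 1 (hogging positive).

M_1 = 258.2 kip·ft

Take the two fixed-end moments M_1, M_2 as redundants; the released structure is the simple span 12.
Simple-span end rotations at 1 and 2 under the given loads:
  at 1: UDL 6: wL³/(24EI) = 549.2/EI
  at 2: UDL 6: wL³/(24EI) = 549.2/EI
  at 1: point load 165 at a = 1.3: Pab(L + b)/(6LEI) = 794.7/EI
  at 2: point load 165 at a = 1.3: Pab(L + a)/(6LEI) = 460.1/EI
  θ_10 = 1344/EI,  θ_20 = 1009/EI
Flexibility coefficients: a unit moment at one end gives L/(3EI) there and L/(6EI) at the far end, so f₁₁ = f₂₂ = 4.333/EI and f₁₂ = f₂₁ = 2.167/EI.
Compatibility — zero rotation at each built-in end:
  4.333 M_1 + 2.167 M_2 = 1344
  2.167 M_1 + 4.333 M_2 = 1009
Solving the pair gives M_1 = 258.2 kip·ft and M_2 = 103.8 kip·ft (hogging).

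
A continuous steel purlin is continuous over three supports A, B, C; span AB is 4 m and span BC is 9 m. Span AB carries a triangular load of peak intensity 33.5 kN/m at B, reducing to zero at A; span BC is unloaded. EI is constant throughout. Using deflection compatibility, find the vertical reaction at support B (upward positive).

R_B = 48.64 kN

Release continuity at B by inserting a hinge; the redundant is the internal moment M_B. The primary structure is two simply-supported spans AB and BC.
Rotations at B on the released spans (each span's end-slope, ×1/EI):
  span AB: triangular load, peak 33.5: w₀L³/(45EI) = 47.64/EI
  relative rotation θ_0 = (47.64 + 0)/EI = 47.64/EI
A unit hogging moment at B produces rotation L₁/(3EI) + L₂/(3EI) = 4.333/EI.
Slope continuity at B: θ_0 = M_B·4.333/EI, so M_B = 47.64/4.333 = 10.99 kN·m (hogging).
Span AB, ΣM about A with M_B applied at B: R_B^{AB}·4 = 178.7 + 10.99, so R_B^{AB} = 47.42 kN and R_A = 67 − 47.42 = 19.58 kN.
Span BC, ΣM about C: R_B^{BC}·9 = 0 + 10.99, so R_B^{BC} = 1.222 kN and R_C = 0 − 1.222 = -1.222 kN.
R_B = 47.42 + 1.222 = 48.64 kN.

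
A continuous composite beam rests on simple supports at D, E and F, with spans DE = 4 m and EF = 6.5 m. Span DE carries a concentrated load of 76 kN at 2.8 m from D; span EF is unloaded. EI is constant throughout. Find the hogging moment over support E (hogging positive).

Take M_E as the redundant. Released structure: two simple spans DE and EF with a hinge at E.
End slopes at the hinge E, treating each span as simply supported:
  span DE: point load 76 at a = 2.8: Pab(L + a)/(6LEI) = 72.35/EI
  relative rotation θ_0 = (72.35 + 0)/EI = 72.35/EI
A unit hogging moment at E produces rotation L₁/(3EI) + L₂/(3EI) = 3.5/EI.
Compatibility: M_E·(L₁+L₂)/(3EI) = θ_0, giving M_E = 20.67 kN·m (hogging).

M_E = 20.67 kN·m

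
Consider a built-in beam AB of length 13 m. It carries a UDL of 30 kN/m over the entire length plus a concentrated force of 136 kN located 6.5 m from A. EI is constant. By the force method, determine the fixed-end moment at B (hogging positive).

M_B = 643.5 kN·m

Release both end moments; the primary structure is a simply-supported span AB with redundants M_A and M_B.
End rotations of the released simple span under the applied load (×1/EI):
  at A: UDL 30: wL³/(24EI) = 2746/EI
  at B: UDL 30: wL³/(24EI) = 2746/EI
  at A: point load 136 at a = 6.5: Pab(L + b)/(6LEI) = 1436/EI
  at B: point load 136 at a = 6.5: Pab(L + a)/(6LEI) = 1436/EI
  θ_A0 = 4183/EI,  θ_B0 = 4183/EI
Flexibility coefficients: a unit moment at one end gives L/(3EI) there and L/(6EI) at the far end, so f₁₁ = f₂₂ = 4.333/EI and f₁₂ = f₂₁ = 2.167/EI.
Compatibility — zero rotation at each built-in end:
  4.333 M_A + 2.167 M_B = 4183
  2.167 M_A + 4.333 M_B = 4183
Solving the pair gives M_A = 643.5 kN·m and M_B = 643.5 kN·m (hogging).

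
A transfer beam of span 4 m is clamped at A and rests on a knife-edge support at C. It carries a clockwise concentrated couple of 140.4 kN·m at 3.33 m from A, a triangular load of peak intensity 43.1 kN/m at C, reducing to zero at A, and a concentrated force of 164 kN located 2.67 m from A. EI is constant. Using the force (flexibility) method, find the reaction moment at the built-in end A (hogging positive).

M_A = 72.94 kN·m

Release the roller at C. Primary structure: cantilever fixed at A.
Downward deflection at the released point C due to the loads:
  clockwise couple 140.4 at a = 3.33: M₀a(2L − a)/(2EI) = 1092/EI
  triangular load, peak 43.1 at the free end: 11w₀L⁴/(120EI) = 1011/EI
  point load 164 at a = 2.67: Pa²(3L − a)/(6EI) = 1818/EI
  δ_0 = 3921/EI
Tip deflection under a unit load at C: L³/(3EI) = 21.33/EI.
Compatibility at C: δ_0 − R_C·δ_{CC} = 0, so R_C = 3921/21.33 = 183.8 kN.
Moment equilibrium about A: M_A = Σ(load moments about A) − R_C·L = 808.1 − 183.8×4 = 72.94 kN·m.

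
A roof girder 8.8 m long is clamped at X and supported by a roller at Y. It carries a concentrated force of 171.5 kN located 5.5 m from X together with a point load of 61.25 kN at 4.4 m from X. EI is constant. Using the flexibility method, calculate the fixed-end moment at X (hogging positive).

M_X = 344.2 kN·m

Release the roller at Y. Primary structure: cantilever fixed at X.
Downward deflection at the released point Y due to the loads:
  point load 171.5 at a = 5.5: Pa²(3L − a)/(6EI) = 18071/EI
  point load 61.25 at a = 4.4: Pa²(3L − a)/(6EI) = 4348/EI
  δ_0 = 22419/EI
Flexibility coefficient — unit upward force at Y: δ_{YY} = L³/(3EI) = 227.2/EI.
Compatibility at Y: δ_0 − R_Y·δ_{YY} = 0, so R_Y = 22419/227.2 = 98.69 kN.
Moment equilibrium about X: M_X = Σ(load moments about X) − R_Y·L = 1213 − 98.69×8.8 = 344.2 kN·m.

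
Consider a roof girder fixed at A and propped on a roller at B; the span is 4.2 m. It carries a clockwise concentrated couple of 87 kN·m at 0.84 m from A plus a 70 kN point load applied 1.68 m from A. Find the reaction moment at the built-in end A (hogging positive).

Take the reaction at B as the redundant and release it; the primary structure is a cantilever fixed at A.
Primary-structure tip deflection at B by superposition:
  clockwise couple 87 at a = 0.84: M₀a(2L − a)/(2EI) = 276.2/EI
  point load 70 at a = 1.68: Pa²(3L − a)/(6EI) = 359.6/EI
  δ_0 = 635.8/EI
Flexibility coefficient — unit upward force at B: δ_{BB} = L³/(3EI) = 24.7/EI.
Compatibility at B: δ_0 − R_B·δ_{BB} = 0, so R_B = 635.8/24.7 = 25.75 kN.
Moment equilibrium about A: M_A = Σ(load moments about A) − R_B·L = 204.6 − 25.75×4.2 = 96.47 kN·m.

M_A = 96.47 kN·m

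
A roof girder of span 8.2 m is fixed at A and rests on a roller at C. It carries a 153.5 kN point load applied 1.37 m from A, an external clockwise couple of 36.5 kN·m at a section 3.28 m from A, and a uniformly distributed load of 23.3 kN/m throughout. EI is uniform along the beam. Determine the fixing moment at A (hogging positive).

Take the reaction at C as the redundant and release it; the primary structure is a cantilever fixed at A.
Primary-structure tip deflection at C by superposition:
  point load 153.5 at a = 1.37: Pa²(3L − a)/(6EI) = 1115/EI
  clockwise couple 36.5 at a = 3.28: M₀a(2L − a)/(2EI) = 785.4/EI
  UDL 23.3: wL⁴/(8EI) = 13168/EI
  δ_0 = 15069/EI
Flexibility coefficient — unit upward force at C: δ_{CC} = L³/(3EI) = 183.8/EI.
Compatibility at C: δ_0 − R_C·δ_{CC} = 0, so R_C = 15069/183.8 = 81.99 kN.
Moment equilibrium about A: M_A = Σ(load moments about A) − R_C·L = 1030 − 81.99×8.2 = 357.8 kN·m.

M_A = 357.8 kN·m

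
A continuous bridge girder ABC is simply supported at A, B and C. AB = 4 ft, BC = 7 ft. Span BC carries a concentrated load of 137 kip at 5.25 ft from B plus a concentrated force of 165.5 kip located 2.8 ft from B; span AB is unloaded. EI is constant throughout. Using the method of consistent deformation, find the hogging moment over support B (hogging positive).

M_B = 213.1 kip·ft

Take M_B as the redundant. Released structure: two simple spans AB and BC with a hinge at B.
Discontinuity in slope at B on the released structure — sum the simple-span end rotations:
  span BC: point load 137 at a = 5.25: Pab(L + b)/(6LEI) = 262.2/EI
  span BC: point load 165.5 at a = 2.8: Pab(L + b)/(6LEI) = 519/EI
  relative rotation θ_0 = (0 + 781.2)/EI = 781.2/EI
A unit hogging moment at B produces rotation L₁/(3EI) + L₂/(3EI) = 3.667/EI.
Compatibility: M_B·(L₁+L₂)/(3EI) = θ_0, giving M_B = 213.1 kip·ft (hogging).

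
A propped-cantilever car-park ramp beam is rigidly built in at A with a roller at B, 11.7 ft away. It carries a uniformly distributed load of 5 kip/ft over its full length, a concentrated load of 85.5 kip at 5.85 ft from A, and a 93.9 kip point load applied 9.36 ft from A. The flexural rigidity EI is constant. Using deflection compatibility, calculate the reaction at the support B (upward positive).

Choose R_B as the redundant. The primary structure is the cantilever fixed at A.
Deflection at B on the released cantilever, summing each load's contribution:
  UDL 5: wL⁴/(8EI) = 11712/EI
  point load 85.5 at a = 5.85: Pa²(3L − a)/(6EI) = 14264/EI
  point load 93.9 at a = 9.36: Pa²(3L − a)/(6EI) = 35292/EI
  δ_0 = 61268/EI
Flexibility coefficient — unit upward force at B: δ_{BB} = L³/(3EI) = 533.9/EI.
The prop prevents deflection at B: R_B = δ_0/δ_{BB} = 61268/533.9 = 114.8 kip.

R_B = 114.8 kip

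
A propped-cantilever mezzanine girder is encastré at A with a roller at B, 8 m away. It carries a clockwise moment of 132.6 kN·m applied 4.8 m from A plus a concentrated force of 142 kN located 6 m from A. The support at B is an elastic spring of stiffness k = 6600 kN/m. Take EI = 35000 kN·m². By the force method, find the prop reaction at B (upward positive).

R_B = 107.4 kN

Take the reaction at B as the redundant and release it; the primary structure is a cantilever fixed at A.
Primary-structure tip deflection at B by superposition:
  clockwise couple 132.6 at a = 4.8: M₀a(2L − a)/(2EI) = 3564/EI
  point load 142 at a = 6: Pa²(3L − a)/(6EI) = 15336/EI
  δ_0 = 18900/EI
Tip deflection under a unit load at B: L³/(3EI) = 170.7/EI.
With EI = 35000 kN·m²: δ_0 = 0.54001 m and δ_{BB} = 0.004876 m/kN.
Compatibility — the spring shortens by R_B/k under the reaction it provides: δ_0 − R_B·δ_{BB} = R_B/k. With 1/k = 0.000152 m/kN, R_B = δ_0 / (δ_{BB} + 1/k) = 0.54001 / (0.004876 + 0.000152) = 107.4 kN.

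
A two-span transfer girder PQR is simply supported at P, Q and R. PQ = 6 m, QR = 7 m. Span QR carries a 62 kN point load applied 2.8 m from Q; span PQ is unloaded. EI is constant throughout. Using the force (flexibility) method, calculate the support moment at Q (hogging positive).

Release continuity at Q by inserting a hinge; the redundant is the internal moment M_Q. The primary structure is two simply-supported spans PQ and QR.
Rotations at Q on the released spans (each span's end-slope, ×1/EI):
  span QR: point load 62 at a = 2.8: Pab(L + b)/(6LEI) = 194.4/EI
  relative rotation θ_0 = (0 + 194.4)/EI = 194.4/EI
A unit hogging moment at Q produces rotation L₁/(3EI) + L₂/(3EI) = 4.333/EI.
Compatibility: M_Q·(L₁+L₂)/(3EI) = θ_0, giving M_Q = 44.87 kN·m (hogging).

M_Q = 44.87 kN·m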